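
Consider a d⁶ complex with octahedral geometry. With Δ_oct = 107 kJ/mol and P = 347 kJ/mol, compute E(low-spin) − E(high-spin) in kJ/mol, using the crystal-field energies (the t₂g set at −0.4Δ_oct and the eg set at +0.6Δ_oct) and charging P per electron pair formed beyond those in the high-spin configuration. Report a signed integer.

In the high-spin limit (t₂g⁴ eg²) the orbital term is -0.4Δ_oct = -43 kJ/mol, with no excess pairing.
Low-spin: t₂g⁶ eg⁰, orbital CFSE = -2.4Δ_oct = -257 kJ/mol; plus 2 excess pairs × P = +694 kJ/mol; total 437 kJ/mol.
The difference is 437 − (-43) = 480 kJ/mol, so high-spin lies lower.

480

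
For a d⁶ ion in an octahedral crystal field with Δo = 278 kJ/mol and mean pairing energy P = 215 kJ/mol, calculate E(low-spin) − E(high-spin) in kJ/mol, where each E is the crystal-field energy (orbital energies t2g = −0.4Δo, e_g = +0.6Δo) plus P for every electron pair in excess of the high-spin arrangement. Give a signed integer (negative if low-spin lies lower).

High-spin: t2g^4 e_g^2, CFSE = -0.4Δo = -111 kJ/mol.
Low-spin: t2g^6 e_g^0, orbital CFSE = -2.4Δo = -667 kJ/mol; plus 2 excess pairs × P = +430 kJ/mol; total -237 kJ/mol.
The difference is -237 − (-111) = -126 kJ/mol, so low-spin lies lower.

-126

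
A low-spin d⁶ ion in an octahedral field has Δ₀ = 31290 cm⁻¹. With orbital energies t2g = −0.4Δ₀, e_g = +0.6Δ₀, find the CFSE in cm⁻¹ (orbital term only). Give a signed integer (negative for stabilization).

Electron filling gives t2g^6 e_g^0.
CFSE(orbital) = 6×(-0.4Δ₀) + 0×(0.6Δ₀) = -2.4Δ₀; with Δ₀ = 31290 cm⁻¹ that is -75096 cm⁻¹.

-75096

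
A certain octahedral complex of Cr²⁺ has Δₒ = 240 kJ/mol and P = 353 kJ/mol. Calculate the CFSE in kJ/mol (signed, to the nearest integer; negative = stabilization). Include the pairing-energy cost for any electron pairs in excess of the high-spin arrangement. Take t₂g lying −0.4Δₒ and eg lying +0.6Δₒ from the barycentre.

Group 6 minus oxidation state +2 gives a d⁴ configuration for Cr²⁺.
Here Δₒ < P (240 < 353), so the high-spin state is favoured.
Filling d⁴ accordingly: t₂g³ eg¹.
Orbital CFSE = -0.6Δₒ = -0.6 × 240 = -144 kJ/mol.
High-spin has no excess pairs, so no pairing correction applies.

-144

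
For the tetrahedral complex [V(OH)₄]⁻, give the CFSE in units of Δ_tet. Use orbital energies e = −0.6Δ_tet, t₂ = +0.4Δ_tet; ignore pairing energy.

Each OH⁻ contributes -1; 4 × (-1) = -4. With overall charge -1, V is in the +3 oxidation state.
Group 5 minus oxidation state +3 gives a d² configuration for V³⁺.
With tetrahedral geometry the complex is necessarily high-spin.
Configuration: e² t₂⁰.
CFSE = 2(-0.6Δ_tet) + 0(0.4Δ_tet) = -1.2Δ_tet + 0.0Δ_tet = -1.2Δ_tet.

-1.2 Δ_tet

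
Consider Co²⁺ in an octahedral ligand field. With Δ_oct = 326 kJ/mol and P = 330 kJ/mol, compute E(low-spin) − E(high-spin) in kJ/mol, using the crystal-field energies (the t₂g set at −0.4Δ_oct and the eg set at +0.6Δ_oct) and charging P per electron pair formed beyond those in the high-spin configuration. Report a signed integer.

4

Co sits in group 9; removing 2 electrons leaves Co²⁺ with 9 − 2 = 7 d electrons.
High-spin: t₂g⁵ eg², CFSE = -0.8Δ_oct = -261 kJ/mol.
Low-spin: t₂g⁶ eg¹, orbital CFSE = -1.8Δ_oct = -587 kJ/mol; plus 1 excess pair × P = +330 kJ/mol; total -257 kJ/mol.
Thus E(LS) − E(HS) = 4 kJ/mol.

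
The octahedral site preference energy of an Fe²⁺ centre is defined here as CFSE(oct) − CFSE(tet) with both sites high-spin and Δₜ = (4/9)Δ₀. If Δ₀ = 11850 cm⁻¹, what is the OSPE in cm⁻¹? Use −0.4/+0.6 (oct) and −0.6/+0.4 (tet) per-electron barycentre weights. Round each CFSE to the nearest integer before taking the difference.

Group 8 minus oxidation state +2 gives a d⁶ configuration for Fe²⁺.
Octahedral (high-spin): t2g^4 e_g^2, CFSE = 4(−0.4) + 2(+0.6) = -0.4Δ₀ = -0.4 × 11850 = -4740 cm⁻¹.
In a tetrahedral site the filling is e^3 t2^3: CFSE(tet) = -0.6Δₜ = -0.6 × (4/9)(11850) = -3160 cm⁻¹.
Subtracting, OSPE = -4740 − (-3160) = -1580 cm⁻¹.

-1580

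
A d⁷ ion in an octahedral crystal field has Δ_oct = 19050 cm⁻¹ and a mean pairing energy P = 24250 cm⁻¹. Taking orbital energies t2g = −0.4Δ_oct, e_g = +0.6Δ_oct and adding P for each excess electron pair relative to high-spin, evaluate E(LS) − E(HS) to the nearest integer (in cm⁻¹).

5200

High-spin d⁷ fills as t2g^5 e_g^2 with CFSE 5(−0.4) + 2(+0.6) = -0.8Δ_oct = -15240 cm⁻¹.
Low-spin t2g^6 e_g^1 gives -1.8Δ_oct = -34290 cm⁻¹, but forming 1 extra pair costs 1P = 24250 cm⁻¹, so E(LS) = -34290 + 24250 = -10040 cm⁻¹.
The difference is -10040 − (-15240) = 5200 cm⁻¹, so high-spin lies lower.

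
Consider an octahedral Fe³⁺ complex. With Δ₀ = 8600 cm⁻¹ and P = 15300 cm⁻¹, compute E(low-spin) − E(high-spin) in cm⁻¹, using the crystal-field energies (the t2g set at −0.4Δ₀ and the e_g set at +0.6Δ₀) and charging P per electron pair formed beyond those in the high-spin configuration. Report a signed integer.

Fe³⁺: group 8, so d-count = 8 − 3 = 5.
High-spin: t2g^3 e_g^2, CFSE = 0.0Δ₀ = 0 cm⁻¹.
Low-spin: t2g^5 e_g^0, orbital CFSE = -2.0Δ₀ = -17200 cm⁻¹; plus 2 excess pairs × P = +30600 cm⁻¹; total 13400 cm⁻¹.
Thus E(LS) − E(HS) = 13400 cm⁻¹.

13400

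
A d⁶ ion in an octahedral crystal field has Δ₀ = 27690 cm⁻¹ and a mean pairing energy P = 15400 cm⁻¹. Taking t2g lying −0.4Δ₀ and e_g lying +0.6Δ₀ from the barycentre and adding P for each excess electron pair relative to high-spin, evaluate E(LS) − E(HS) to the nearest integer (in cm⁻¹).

High-spin d⁶ fills as t2g^4 e_g^2 with CFSE 4(−0.4) + 2(+0.6) = -0.4Δ₀ = -11076 cm⁻¹.
Low-spin: t2g^6 e_g^0, orbital CFSE = -2.4Δ₀ = -66456 cm⁻¹; plus 2 excess pairs × P = +30800 cm⁻¹; total -35656 cm⁻¹.
E(LS) − E(HS) = -35656 − (-11076) = -24580 cm⁻¹.

-24580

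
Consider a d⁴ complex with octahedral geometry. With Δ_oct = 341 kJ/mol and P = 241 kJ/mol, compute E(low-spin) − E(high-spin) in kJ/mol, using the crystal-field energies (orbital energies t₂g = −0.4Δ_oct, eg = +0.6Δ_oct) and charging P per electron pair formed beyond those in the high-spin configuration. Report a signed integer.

-100

High-spin d⁴ fills as t₂g³ eg¹ with CFSE 3(−0.4) + 1(+0.6) = -0.6Δ_oct = -205 kJ/mol.
Low-spin t₂g⁴ eg⁰ gives -1.6Δ_oct = -546 kJ/mol, but forming 1 extra pair costs 1P = 241 kJ/mol, so E(LS) = -546 + 241 = -305 kJ/mol.
E(LS) − E(HS) = -305 − (-205) = -100 kJ/mol.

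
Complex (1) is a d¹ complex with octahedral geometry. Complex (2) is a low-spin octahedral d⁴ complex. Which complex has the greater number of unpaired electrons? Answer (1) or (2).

(2)

(1): For octahedral d¹ the high- and low-spin configurations coincide; t2g^1 e_g^0 → 1 unpaired.
(2): t2g^4 e_g^0 → 2 unpaired.
So (2) has more unpaired electrons.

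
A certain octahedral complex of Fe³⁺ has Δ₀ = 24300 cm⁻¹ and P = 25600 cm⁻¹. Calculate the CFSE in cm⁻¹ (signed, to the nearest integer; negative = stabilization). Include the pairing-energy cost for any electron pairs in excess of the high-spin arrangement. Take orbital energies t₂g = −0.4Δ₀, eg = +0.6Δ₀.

Fe is in group 8, so Fe³⁺ is d⁵ (8 − 3 = 5).
Δ₀ < P, so pairing is avoided: the ground state is high-spin.
Configuration: t₂g³ eg².
Orbital CFSE = 0.0Δ₀ = 0.0 × 24300 = 0 cm⁻¹.
High-spin has no excess pairs, so no pairing correction applies.

0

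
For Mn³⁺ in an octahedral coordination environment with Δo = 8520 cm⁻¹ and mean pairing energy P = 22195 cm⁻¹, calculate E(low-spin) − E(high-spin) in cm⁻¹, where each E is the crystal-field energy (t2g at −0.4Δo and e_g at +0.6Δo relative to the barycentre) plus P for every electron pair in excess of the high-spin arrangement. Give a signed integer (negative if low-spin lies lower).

Group 7 minus oxidation state +3 gives a d⁴ configuration for Mn³⁺.
In the high-spin limit (t2g^3 e_g^1) the orbital term is -0.6Δo = -5112 cm⁻¹, with no excess pairing.
Low-spin: t2g^4 e_g^0, orbital CFSE = -1.6Δo = -13632 cm⁻¹; plus 1 excess pair × P = +22195 cm⁻¹; total 8563 cm⁻¹.
The difference is 8563 − (-5112) = 13675 cm⁻¹, so high-spin lies lower.

13675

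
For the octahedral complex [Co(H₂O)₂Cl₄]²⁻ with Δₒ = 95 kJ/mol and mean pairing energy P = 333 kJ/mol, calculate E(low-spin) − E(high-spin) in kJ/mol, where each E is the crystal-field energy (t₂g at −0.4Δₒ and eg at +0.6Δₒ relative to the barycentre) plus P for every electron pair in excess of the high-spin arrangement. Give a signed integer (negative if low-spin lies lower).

Ligand charges: 2×(+0) from H₂O and 4×(-1) from Cl⁻ sum to -4; with overall charge -2, Co is +2.
Group 9 minus oxidation state +2 gives a d⁷ configuration for Co²⁺.
In the high-spin limit (t₂g⁵ eg²) the orbital term is -0.8Δₒ = -76 kJ/mol, with no excess pairing.
Low-spin: t₂g⁶ eg¹, orbital CFSE = -1.8Δₒ = -171 kJ/mol; plus 1 excess pair × P = +333 kJ/mol; total 162 kJ/mol.
Thus E(LS) − E(HS) = 238 kJ/mol.

238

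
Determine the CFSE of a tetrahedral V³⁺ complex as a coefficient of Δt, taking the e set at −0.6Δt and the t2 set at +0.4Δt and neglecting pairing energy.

V sits in group 5; removing 3 electrons leaves V³⁺ with 5 − 3 = 2 d electrons.
Tetrahedral splitting is small, so the complex is high-spin.
Configuration: e^2 t2^0.
CFSE = 2(-0.6Δt) + 0(0.4Δt) = -1.2Δt + 0.0Δt = -1.2Δt.

-1.2 Δt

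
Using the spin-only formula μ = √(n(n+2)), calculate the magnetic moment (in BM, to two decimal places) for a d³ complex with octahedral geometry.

Configuration: t₂g³ eg⁰ → 3 unpaired electrons.
μ(spin-only) = √[3(3+2)] = √15 ≈ 3.87 BM.

3.87 BM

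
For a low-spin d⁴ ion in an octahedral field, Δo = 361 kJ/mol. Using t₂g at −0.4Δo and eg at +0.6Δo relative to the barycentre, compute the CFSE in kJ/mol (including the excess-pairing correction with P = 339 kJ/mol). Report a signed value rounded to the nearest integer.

Electron filling gives t₂g⁴ eg⁰.
The orbital stabilization is -1.6Δo = -1.6 × 361 = -578 kJ/mol.
Relative to high-spin t₂g³ eg¹ (0 paired), the low-spin configuration has 1 additional pair, contributing +1 × 339 = +339 kJ/mol.
Net CFSE = -578 + 339 = -239 kJ/mol.

-239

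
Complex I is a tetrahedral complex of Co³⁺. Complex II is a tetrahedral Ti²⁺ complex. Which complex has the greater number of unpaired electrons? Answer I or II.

I

I: Co is in group 9, so Co³⁺ is d⁶ (9 − 3 = 6); With tetrahedral geometry the complex is necessarily high-spin; e^3 t2^3 → 4 unpaired.
II: Group 4 minus oxidation state +2 gives a d² configuration for Ti²⁺; Tetrahedral splitting is small, so the complex is high-spin; e² t₂⁰ → 2 unpaired.
So I has more unpaired electrons.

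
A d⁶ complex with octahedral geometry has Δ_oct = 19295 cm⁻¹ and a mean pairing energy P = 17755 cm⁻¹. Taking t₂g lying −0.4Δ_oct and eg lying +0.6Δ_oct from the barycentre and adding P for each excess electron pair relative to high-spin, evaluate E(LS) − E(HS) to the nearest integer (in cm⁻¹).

In the high-spin limit (t₂g⁴ eg²) the orbital term is -0.4Δ_oct = -7718 cm⁻¹, with no excess pairing.
For low-spin the configuration is t₂g⁶ eg⁰: orbital energy -2.4 × 19295 = -46308 cm⁻¹, and 2 additional pairs relative to high-spin add 35510 cm⁻¹, giving -10798 cm⁻¹.
Thus E(LS) − E(HS) = -3080 cm⁻¹.

-3080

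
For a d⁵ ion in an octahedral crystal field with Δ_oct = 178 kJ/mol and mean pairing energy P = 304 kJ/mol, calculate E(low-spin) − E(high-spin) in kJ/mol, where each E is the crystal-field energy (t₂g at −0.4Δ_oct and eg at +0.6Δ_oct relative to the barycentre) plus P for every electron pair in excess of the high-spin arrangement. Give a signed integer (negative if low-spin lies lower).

High-spin d⁵ fills as t₂g³ eg² with CFSE 3(−0.4) + 2(+0.6) = 0.0Δ_oct = 0 kJ/mol.
Low-spin: t₂g⁵ eg⁰, orbital CFSE = -2.0Δ_oct = -356 kJ/mol; plus 2 excess pairs × P = +608 kJ/mol; total 252 kJ/mol.
The difference is 252 − (0) = 252 kJ/mol, so high-spin lies lower.

252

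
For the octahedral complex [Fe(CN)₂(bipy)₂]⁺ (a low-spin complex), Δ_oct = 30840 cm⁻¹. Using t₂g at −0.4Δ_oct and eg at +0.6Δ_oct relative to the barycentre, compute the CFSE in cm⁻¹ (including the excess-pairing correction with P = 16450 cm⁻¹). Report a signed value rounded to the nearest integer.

-28780

Ligand charges: 2×(-1) from CN⁻ and 2×(+0) from bipy sum to -2; with overall charge +1, Fe is +3.
Fe³⁺: group 8, so d-count = 8 − 3 = 5.
Electron filling gives t₂g⁵ eg⁰.
Orbital CFSE = 5(-0.4) + 0(0.6) = -2.0Δ_oct = -2.0 × 30840 = -61680 cm⁻¹.
High-spin d⁵ would be t₂g³ eg² with 0 pairs; low-spin has 2, so 2 excess pairs cost +2P = +32900 cm⁻¹.
Overall CFSE = -61680 + 32900 = -28780 cm⁻¹.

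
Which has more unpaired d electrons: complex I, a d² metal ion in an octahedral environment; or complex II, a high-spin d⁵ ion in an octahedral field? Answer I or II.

I: For octahedral d² the high- and low-spin configurations coincide; t2g^2 e_g^0 → 2 unpaired.
II: t₂g³ eg² → 5 unpaired.
So II has more unpaired electrons.

II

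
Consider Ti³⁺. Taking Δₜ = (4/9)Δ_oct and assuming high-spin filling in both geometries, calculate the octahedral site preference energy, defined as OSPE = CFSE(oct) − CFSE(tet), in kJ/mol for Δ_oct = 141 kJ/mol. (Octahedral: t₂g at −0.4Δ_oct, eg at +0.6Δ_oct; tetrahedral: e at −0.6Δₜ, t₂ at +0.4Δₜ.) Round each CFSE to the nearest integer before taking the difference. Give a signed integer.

Group 4 minus oxidation state +3 gives a d¹ configuration for Ti³⁺.
Octahedral high-spin t2g^1 e_g^0: CFSE = -0.4 × 141 = -56 kJ/mol.
In a tetrahedral site the filling is e^1 t2^0: CFSE(tet) = -0.6Δₜ = -0.6 × (4/9)(141) = -38 kJ/mol.
Subtracting, OSPE = -56 − (-38) = -18 kJ/mol.

-18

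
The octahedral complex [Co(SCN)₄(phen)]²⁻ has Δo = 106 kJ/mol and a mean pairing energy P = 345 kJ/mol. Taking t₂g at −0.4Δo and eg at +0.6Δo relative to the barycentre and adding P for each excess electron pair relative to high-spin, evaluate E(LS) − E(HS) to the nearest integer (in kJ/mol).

Ligand charges: 4×(-1) from SCN⁻ and 1×(+0) from phen sum to -4; with overall charge -2, Co is +2.
Co is in group 9, so Co²⁺ is d⁷ (9 − 2 = 7).
High-spin d⁷ fills as t₂g⁵ eg² with CFSE 5(−0.4) + 2(+0.6) = -0.8Δo = -85 kJ/mol.
For low-spin the configuration is t₂g⁶ eg¹: orbital energy -1.8 × 106 = -191 kJ/mol, and 1 additional pair relative to high-spin adds 345 kJ/mol, giving 154 kJ/mol.
The difference is 154 − (-85) = 239 kJ/mol, so high-spin lies lower.

239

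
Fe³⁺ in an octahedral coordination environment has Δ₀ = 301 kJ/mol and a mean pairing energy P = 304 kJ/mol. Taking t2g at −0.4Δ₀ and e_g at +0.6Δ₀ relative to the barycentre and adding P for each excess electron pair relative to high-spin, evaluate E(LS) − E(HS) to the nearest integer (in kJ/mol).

Fe sits in group 8; removing 3 electrons leaves Fe³⁺ with 8 − 3 = 5 d electrons.
In the high-spin limit (t2g^3 e_g^2) the orbital term is 0.0Δ₀ = 0 kJ/mol, with no excess pairing.
Low-spin t2g^5 e_g^0 gives -2.0Δ₀ = -602 kJ/mol, but forming 2 extra pairs costs 2P = 608 kJ/mol, so E(LS) = -602 + 608 = 6 kJ/mol.
Thus E(LS) − E(HS) = 6 kJ/mol.

6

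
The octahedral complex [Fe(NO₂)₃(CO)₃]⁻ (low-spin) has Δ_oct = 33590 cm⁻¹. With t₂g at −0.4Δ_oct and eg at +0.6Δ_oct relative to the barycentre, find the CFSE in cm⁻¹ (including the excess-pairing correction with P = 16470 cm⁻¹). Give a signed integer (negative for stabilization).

Ligand charges: 3×(-1) from NO₂⁻ and 3×(+0) from CO sum to -3; with overall charge -1, Fe is +2.
Fe is in group 8, so Fe²⁺ is d⁶ (8 − 2 = 6).
Configuration: t₂g⁶ eg⁰.
The orbital stabilization is -2.4Δ_oct = -2.4 × 33590 = -80616 cm⁻¹.
High-spin d⁶ would be t₂g⁴ eg² with 1 pair; low-spin has 3, so 2 excess pairs cost +2P = +32940 cm⁻¹.
Overall CFSE = -80616 + 32940 = -47676 cm⁻¹.

-47676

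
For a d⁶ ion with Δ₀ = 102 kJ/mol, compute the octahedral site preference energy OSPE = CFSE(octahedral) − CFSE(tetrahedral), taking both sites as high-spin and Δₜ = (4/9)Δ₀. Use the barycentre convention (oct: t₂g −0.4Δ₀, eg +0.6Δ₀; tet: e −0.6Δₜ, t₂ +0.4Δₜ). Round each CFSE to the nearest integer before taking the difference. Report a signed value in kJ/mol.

In an octahedral site d⁶ (HS) is t₂g⁴ eg², giving CFSE(oct) = -0.4Δ₀ = -41 kJ/mol.
Tetrahedral e³ t₂³ gives -0.6Δₜ = -0.6 × (4/9) × 102 = -27 kJ/mol.
OSPE = CFSE(oct) − CFSE(tet) = -41 − (-27) = -14 kJ/mol.

-14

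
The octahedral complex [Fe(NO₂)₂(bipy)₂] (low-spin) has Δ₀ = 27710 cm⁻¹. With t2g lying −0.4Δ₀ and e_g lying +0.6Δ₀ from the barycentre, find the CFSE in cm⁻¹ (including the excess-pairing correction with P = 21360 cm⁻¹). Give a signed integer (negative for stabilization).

-23784

Ligand charges: 2×(-1) from NO₂⁻ and 2×(+0) from bipy sum to -2; with overall charge +0, Fe is +2.
Group 8 minus oxidation state +2 gives a d⁶ configuration for Fe²⁺.
Electron filling gives t2g^6 e_g^0.
CFSE(orbital) = 6×(-0.4Δ₀) + 0×(0.6Δ₀) = -2.4Δ₀; with Δ₀ = 27710 cm⁻¹ that is -66504 cm⁻¹.
Pairing penalty: 3 pairs vs 1 in the high-spin reference → 2 extra × P = 42720 cm⁻¹.
Overall CFSE = -66504 + 42720 = -23784 cm⁻¹.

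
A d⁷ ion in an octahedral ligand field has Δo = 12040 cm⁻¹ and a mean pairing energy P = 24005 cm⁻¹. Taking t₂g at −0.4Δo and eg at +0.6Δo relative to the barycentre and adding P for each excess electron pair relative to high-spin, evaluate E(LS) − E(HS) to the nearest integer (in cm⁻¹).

11965

High-spin d⁷ fills as t₂g⁵ eg² with CFSE 5(−0.4) + 2(+0.6) = -0.8Δo = -9632 cm⁻¹.
Low-spin t₂g⁶ eg¹ gives -1.8Δo = -21672 cm⁻¹, but forming 1 extra pair costs 1P = 24005 cm⁻¹, so E(LS) = -21672 + 24005 = 2333 cm⁻¹.
E(LS) − E(HS) = 2333 − (-9632) = 11965 cm⁻¹.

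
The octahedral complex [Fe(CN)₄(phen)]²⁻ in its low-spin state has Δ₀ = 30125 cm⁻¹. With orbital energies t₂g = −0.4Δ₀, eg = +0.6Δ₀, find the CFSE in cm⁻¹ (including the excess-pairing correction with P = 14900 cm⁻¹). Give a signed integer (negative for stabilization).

-42500

Ligand charges: 4×(-1) from CN⁻ and 1×(+0) from phen sum to -4; with overall charge -2, Fe is +2.
Fe is in group 8, so Fe²⁺ is d⁶ (8 − 2 = 6).
Configuration: t₂g⁶ eg⁰.
Orbital CFSE = 6(-0.4) + 0(0.6) = -2.4Δ₀ = -2.4 × 30125 = -72300 cm⁻¹.
Pairing penalty: 3 pairs vs 1 in the high-spin reference → 2 extra × P = 29800 cm⁻¹.
Net CFSE = -72300 + 29800 = -42500 cm⁻¹.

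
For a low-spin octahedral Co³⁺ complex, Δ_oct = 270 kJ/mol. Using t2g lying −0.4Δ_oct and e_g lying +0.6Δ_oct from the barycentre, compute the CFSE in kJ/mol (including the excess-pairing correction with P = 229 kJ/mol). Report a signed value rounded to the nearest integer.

-190

Co is in group 9, so Co³⁺ is d⁶ (9 − 3 = 6).
The d⁶ electrons fill as t2g^6 e_g^0.
The orbital stabilization is -2.4Δ_oct = -2.4 × 270 = -648 kJ/mol.
Relative to high-spin t2g^4 e_g^2 (1 paired), the low-spin configuration has 2 additional pairs, contributing +2 × 229 = +458 kJ/mol.
Overall CFSE = -648 + 458 = -190 kJ/mol.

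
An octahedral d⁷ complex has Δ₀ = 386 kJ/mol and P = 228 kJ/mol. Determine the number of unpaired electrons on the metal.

Δ₀ > P, so pairing is preferred: the ground state is low-spin.
Filling d⁷ accordingly: t₂g⁶ eg¹.
Unpaired electrons: 1.

1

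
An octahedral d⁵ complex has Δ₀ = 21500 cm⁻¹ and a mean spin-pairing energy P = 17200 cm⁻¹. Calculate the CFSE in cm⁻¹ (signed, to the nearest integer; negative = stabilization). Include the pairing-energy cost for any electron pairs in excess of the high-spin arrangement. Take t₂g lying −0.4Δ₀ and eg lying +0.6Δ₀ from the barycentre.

-8600

Since Δ₀ = 21500 cm⁻¹ > P = 17200 cm⁻¹, the complex adopts the low-spin configuration.
Configuration: t₂g⁵ eg⁰.
Orbital CFSE = -2.0Δ₀ = -2.0 × 21500 = -43000 cm⁻¹.
Excess pairs vs high-spin: 2 − 0 = 2; pairing cost = +34400 cm⁻¹.
Net CFSE = -43000 + 34400 = -8600 cm⁻¹.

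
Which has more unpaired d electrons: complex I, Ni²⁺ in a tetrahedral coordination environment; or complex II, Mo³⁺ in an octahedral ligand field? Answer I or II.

I: Ni sits in group 10; removing 2 electrons leaves Ni²⁺ with 10 − 2 = 8 d electrons; Tetrahedral fields are weak (Δₜ ≈ 4/9 Δₒ), so electrons fill high-spin; e⁴ t₂⁴ → 2 unpaired.
II: Mo sits in group 6; removing 3 electrons leaves Mo³⁺ with 6 − 3 = 3 d electrons; t₂g³ eg⁰ → 3 unpaired.
So II has more unpaired electrons.

II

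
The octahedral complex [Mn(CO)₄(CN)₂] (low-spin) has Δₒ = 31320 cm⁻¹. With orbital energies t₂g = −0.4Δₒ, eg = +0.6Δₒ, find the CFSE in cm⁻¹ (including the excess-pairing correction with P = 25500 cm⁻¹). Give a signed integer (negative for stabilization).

-11640

Ligand charges: 4×(+0) from CO and 2×(-1) from CN⁻ sum to -2; with overall charge +0, Mn is +2.
Mn is in group 7, so Mn²⁺ is d⁵ (7 − 2 = 5).
Configuration: t₂g⁵ eg⁰.
CFSE(orbital) = 5×(-0.4Δₒ) + 0×(0.6Δₒ) = -2.0Δₒ; with Δₒ = 31320 cm⁻¹ that is -62640 cm⁻¹.
Pairing penalty: 2 pairs vs 0 in the high-spin reference → 2 extra × P = 51000 cm⁻¹.
Overall CFSE = -62640 + 51000 = -11640 cm⁻¹.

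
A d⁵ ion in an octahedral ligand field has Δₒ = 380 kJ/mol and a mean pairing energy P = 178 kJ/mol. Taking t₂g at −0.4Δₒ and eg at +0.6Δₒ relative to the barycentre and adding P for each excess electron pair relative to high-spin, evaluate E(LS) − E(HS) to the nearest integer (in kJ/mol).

-404

High-spin d⁵ fills as t₂g³ eg² with CFSE 3(−0.4) + 2(+0.6) = 0.0Δₒ = 0 kJ/mol.
For low-spin the configuration is t₂g⁵ eg⁰: orbital energy -2.0 × 380 = -760 kJ/mol, and 2 additional pairs relative to high-spin add 356 kJ/mol, giving -404 kJ/mol.
The difference is -404 − (0) = -404 kJ/mol, so low-spin lies lower.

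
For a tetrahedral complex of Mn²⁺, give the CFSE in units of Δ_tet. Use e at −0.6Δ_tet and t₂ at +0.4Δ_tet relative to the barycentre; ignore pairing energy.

Mn is in group 7, so Mn²⁺ is d⁵ (7 − 2 = 5).
Tetrahedral splitting is small, so the complex is high-spin.
Configuration: e² t₂³.
CFSE = 2(-0.6Δ_tet) + 3(0.4Δ_tet) = -1.2Δ_tet + 1.2Δ_tet = 0.0Δ_tet.

0.0 Δ_tet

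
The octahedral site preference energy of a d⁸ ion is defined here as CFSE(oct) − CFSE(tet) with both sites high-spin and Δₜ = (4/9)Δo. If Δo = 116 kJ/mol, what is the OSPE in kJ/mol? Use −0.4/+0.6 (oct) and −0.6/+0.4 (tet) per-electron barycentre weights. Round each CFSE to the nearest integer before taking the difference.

In an octahedral site d⁸ (HS) is t₂g⁶ eg², giving CFSE(oct) = -1.2Δo = -139 kJ/mol.
In a tetrahedral site the filling is e⁴ t₂⁴: CFSE(tet) = -0.8Δₜ = -0.8 × (4/9)(116) = -41 kJ/mol.
Subtracting, OSPE = -139 − (-41) = -98 kJ/mol.

-98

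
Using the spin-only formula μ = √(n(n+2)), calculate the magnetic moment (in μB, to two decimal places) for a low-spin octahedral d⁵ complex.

1.73 μB

Configuration: t₂g⁵ eg⁰ → 1 unpaired electron.
μ(spin-only) = √[1(1+2)] = √3 ≈ 1.73 μB.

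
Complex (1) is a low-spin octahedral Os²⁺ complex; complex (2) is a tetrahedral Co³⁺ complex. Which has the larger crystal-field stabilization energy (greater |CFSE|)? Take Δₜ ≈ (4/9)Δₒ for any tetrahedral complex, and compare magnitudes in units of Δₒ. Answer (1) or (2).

(1): Os is in group 8, so Os²⁺ is d⁶ (8 − 2 = 6); t₂g⁶ eg⁰, CFSE = -2.4Δₒ.
(2): Group 9 minus oxidation state +3 gives a d⁶ configuration for Co³⁺; Tetrahedral fields are weak (Δₜ ≈ 4/9 Δₒ), so electrons fill high-spin; e^3 t2^3, CFSE = -0.6Δₜ ≈ -0.27Δₒ.
So (1) has the larger |CFSE|.

(1)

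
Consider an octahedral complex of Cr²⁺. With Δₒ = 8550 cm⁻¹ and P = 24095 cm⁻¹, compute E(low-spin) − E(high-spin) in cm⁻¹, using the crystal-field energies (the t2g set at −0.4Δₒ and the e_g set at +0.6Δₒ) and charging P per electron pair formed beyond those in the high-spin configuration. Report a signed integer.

15545

Cr²⁺: group 6, so d-count = 6 − 2 = 4.
High-spin: t2g^3 e_g^1, CFSE = -0.6Δₒ = -5130 cm⁻¹.
Low-spin: t2g^4 e_g^0, orbital CFSE = -1.6Δₒ = -13680 cm⁻¹; plus 1 excess pair × P = +24095 cm⁻¹; total 10415 cm⁻¹.
Thus E(LS) − E(HS) = 15545 cm⁻¹.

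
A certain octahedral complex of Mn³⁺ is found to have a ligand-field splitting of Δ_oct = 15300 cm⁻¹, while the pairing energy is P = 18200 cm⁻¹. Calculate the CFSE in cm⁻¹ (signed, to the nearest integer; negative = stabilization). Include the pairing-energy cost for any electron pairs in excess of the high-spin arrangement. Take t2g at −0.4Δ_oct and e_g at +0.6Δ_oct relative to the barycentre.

-9180

Mn sits in group 7; removing 3 electrons leaves Mn³⁺ with 7 − 3 = 4 d electrons.
Here Δ_oct < P (15300 < 18200), so the high-spin state is favoured.
Filling d⁴ accordingly: t2g^3 e_g^1.
Orbital CFSE = -0.6Δ_oct = -0.6 × 15300 = -9180 cm⁻¹.
High-spin has no excess pairs, so no pairing correction applies.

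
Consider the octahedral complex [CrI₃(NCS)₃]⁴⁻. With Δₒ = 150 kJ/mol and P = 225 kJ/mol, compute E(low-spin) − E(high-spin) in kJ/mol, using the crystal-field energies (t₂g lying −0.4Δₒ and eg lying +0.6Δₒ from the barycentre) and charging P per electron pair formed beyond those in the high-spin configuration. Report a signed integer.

Ligand charges: 3×(-1) from I⁻ and 3×(-1) from NCS⁻ sum to -6; with overall charge -4, Cr is +2.
Cr sits in group 6; removing 2 electrons leaves Cr²⁺ with 6 − 2 = 4 d electrons.
High-spin: t₂g³ eg¹, CFSE = -0.6Δₒ = -90 kJ/mol.
Low-spin: t₂g⁴ eg⁰, orbital CFSE = -1.6Δₒ = -240 kJ/mol; plus 1 excess pair × P = +225 kJ/mol; total -15 kJ/mol.
The difference is -15 − (-90) = 75 kJ/mol, so high-spin lies lower.

75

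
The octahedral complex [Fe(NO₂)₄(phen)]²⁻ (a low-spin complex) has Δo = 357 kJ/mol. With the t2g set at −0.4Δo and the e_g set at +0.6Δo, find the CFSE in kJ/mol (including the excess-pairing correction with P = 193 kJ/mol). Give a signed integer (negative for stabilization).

-471

Ligand charges: 4×(-1) from NO₂⁻ and 1×(+0) from phen sum to -4; with overall charge -2, Fe is +2.
Group 8 minus oxidation state +2 gives a d⁶ configuration for Fe²⁺.
The d⁶ electrons fill as t2g^6 e_g^0.
The orbital stabilization is -2.4Δo = -2.4 × 357 = -857 kJ/mol.
High-spin d⁶ would be t2g^4 e_g^2 with 1 pair; low-spin has 3, so 2 excess pairs cost +2P = +386 kJ/mol.
Combining: -857 + 386 = -471 kJ/mol.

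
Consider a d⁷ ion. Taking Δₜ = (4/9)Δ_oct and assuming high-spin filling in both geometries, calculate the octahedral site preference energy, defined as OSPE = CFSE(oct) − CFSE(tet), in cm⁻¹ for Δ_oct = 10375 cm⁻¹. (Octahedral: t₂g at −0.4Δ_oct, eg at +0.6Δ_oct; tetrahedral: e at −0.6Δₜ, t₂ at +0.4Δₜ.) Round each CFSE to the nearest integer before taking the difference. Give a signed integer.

Octahedral (high-spin): t₂g⁵ eg², CFSE = 5(−0.4) + 2(+0.6) = -0.8Δ_oct = -0.8 × 10375 = -8300 cm⁻¹.
Tetrahedral: e⁴ t₂³, CFSE = 4(−0.6) + 3(+0.4) = -1.2Δₜ = -1.2 × (4/9) × 10375 = -5533 cm⁻¹.
Subtracting, OSPE = -8300 − (-5533) = -2767 cm⁻¹.

-2767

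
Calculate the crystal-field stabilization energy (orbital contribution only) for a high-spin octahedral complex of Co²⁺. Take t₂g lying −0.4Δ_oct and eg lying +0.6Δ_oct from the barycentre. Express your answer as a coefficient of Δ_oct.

Co²⁺: group 9, so d-count = 9 − 2 = 7.
Configuration: t₂g⁵ eg².
CFSE = 5(-0.4Δ_oct) + 2(0.6Δ_oct) = -2.0Δ_oct + 1.2Δ_oct = -0.8Δ_oct.

-0.8 Δ_oct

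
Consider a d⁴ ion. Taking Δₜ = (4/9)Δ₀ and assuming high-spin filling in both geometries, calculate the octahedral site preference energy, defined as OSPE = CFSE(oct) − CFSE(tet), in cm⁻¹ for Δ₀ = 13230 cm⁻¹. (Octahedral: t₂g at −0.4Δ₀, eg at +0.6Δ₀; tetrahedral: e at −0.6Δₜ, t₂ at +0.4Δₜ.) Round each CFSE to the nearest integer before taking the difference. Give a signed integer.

-5586

Octahedral (high-spin): t₂g³ eg¹, CFSE = 3(−0.4) + 1(+0.6) = -0.6Δ₀ = -0.6 × 13230 = -7938 cm⁻¹.
Tetrahedral: e² t₂², CFSE = 2(−0.6) + 2(+0.4) = -0.4Δₜ = -0.4 × (4/9) × 13230 = -2352 cm⁻¹.
OSPE = CFSE(oct) − CFSE(tet) = -7938 − (-2352) = -5586 cm⁻¹.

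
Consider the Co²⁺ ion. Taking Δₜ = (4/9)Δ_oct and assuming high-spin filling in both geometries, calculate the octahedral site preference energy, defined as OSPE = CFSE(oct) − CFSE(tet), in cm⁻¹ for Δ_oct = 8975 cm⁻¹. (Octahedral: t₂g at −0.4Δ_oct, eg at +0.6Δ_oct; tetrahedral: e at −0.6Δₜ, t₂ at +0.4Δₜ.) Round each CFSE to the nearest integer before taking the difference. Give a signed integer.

Co²⁺: group 9, so d-count = 9 − 2 = 7.
In an octahedral site d⁷ (HS) is t₂g⁵ eg², giving CFSE(oct) = -0.8Δ_oct = -7180 cm⁻¹.
In a tetrahedral site the filling is e⁴ t₂³: CFSE(tet) = -1.2Δₜ = -1.2 × (4/9)(8975) = -4787 cm⁻¹.
OSPE = CFSE(oct) − CFSE(tet) = -7180 − (-4787) = -2393 cm⁻¹.

-2393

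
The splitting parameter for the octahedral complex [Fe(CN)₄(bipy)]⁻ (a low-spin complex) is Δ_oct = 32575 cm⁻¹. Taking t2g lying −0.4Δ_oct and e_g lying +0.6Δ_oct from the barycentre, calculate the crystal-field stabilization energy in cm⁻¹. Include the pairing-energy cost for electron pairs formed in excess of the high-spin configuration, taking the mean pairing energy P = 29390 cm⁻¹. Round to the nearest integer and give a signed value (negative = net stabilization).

-6370

Ligand charges: 4×(-1) from CN⁻ and 1×(+0) from bipy sum to -4; with overall charge -1, Fe is +3.
Fe is in group 8, so Fe³⁺ is d⁵ (8 − 3 = 5).
The d⁵ electrons fill as t2g^5 e_g^0.
The orbital stabilization is -2.0Δ_oct = -2.0 × 32575 = -65150 cm⁻¹.
Relative to high-spin t2g^3 e_g^2 (0 paired), the low-spin configuration has 2 additional pairs, contributing +2 × 29390 = +58780 cm⁻¹.
Overall CFSE = -65150 + 58780 = -6370 cm⁻¹.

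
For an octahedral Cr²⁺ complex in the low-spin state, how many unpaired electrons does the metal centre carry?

2

Cr is in group 6, so Cr²⁺ is d⁴ (6 − 2 = 4).
Configuration: t₂g⁴ eg⁰, giving 2 unpaired electrons.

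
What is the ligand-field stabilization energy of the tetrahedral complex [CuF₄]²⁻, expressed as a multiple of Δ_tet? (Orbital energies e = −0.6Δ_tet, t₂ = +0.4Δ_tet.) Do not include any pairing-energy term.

-0.4 Δ_tet

Each F⁻ contributes -1; 4 × (-1) = -4. With overall charge -2, Cu is in the +2 oxidation state.
Cu sits in group 11; removing 2 electrons leaves Cu²⁺ with 11 − 2 = 9 d electrons.
Tetrahedral splitting is small, so the complex is high-spin.
Configuration: e⁴ t₂⁵.
CFSE = 4(-0.6Δ_tet) + 5(0.4Δ_tet) = -2.4Δ_tet + 2.0Δ_tet = -0.4Δ_tet.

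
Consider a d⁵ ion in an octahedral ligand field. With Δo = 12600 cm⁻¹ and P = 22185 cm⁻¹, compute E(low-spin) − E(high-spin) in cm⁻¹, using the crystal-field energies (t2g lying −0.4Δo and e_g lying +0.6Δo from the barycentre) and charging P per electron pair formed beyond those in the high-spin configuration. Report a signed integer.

19170

High-spin: t2g^3 e_g^2, CFSE = 0.0Δo = 0 cm⁻¹.
Low-spin: t2g^5 e_g^0, orbital CFSE = -2.0Δo = -25200 cm⁻¹; plus 2 excess pairs × P = +44370 cm⁻¹; total 19170 cm⁻¹.
The difference is 19170 − (0) = 19170 cm⁻¹, so high-spin lies lower.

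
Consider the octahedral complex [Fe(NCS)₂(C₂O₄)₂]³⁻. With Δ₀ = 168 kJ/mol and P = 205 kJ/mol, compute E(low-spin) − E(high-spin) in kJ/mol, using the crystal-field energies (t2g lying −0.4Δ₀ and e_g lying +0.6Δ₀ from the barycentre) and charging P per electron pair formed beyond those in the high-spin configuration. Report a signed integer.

Ligand charges: 2×(-1) from NCS⁻ and 2×(-2) from C₂O₄²⁻ sum to -6; with overall charge -3, Fe is +3.
Fe sits in group 8; removing 3 electrons leaves Fe³⁺ with 8 − 3 = 5 d electrons.
High-spin d⁵ fills as t2g^3 e_g^2 with CFSE 3(−0.4) + 2(+0.6) = 0.0Δ₀ = 0 kJ/mol.
For low-spin the configuration is t2g^5 e_g^0: orbital energy -2.0 × 168 = -336 kJ/mol, and 2 additional pairs relative to high-spin add 410 kJ/mol, giving 74 kJ/mol.
E(LS) − E(HS) = 74 − (0) = 74 kJ/mol.

74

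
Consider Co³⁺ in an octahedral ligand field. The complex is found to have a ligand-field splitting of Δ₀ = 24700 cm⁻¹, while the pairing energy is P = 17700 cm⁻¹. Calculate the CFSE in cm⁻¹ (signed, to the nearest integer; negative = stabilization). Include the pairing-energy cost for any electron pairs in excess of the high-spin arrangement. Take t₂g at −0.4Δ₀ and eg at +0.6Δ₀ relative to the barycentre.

-23880

Co is in group 9, so Co³⁺ is d⁶ (9 − 3 = 6).
Here Δ₀ > P (24700 > 17700), so the low-spin state is favoured.
Filling d⁶ accordingly: t₂g⁶ eg⁰.
Orbital CFSE = -2.4Δ₀ = -2.4 × 24700 = -59280 cm⁻¹.
Excess pairs vs high-spin: 3 − 1 = 2; pairing cost = +35400 cm⁻¹.
Net CFSE = -59280 + 35400 = -23880 cm⁻¹.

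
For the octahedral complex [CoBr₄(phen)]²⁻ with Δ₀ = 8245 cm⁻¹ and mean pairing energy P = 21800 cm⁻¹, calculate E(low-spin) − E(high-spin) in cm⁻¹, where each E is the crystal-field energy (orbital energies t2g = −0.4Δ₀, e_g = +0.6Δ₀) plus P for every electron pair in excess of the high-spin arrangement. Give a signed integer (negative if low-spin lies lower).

Ligand charges: 4×(-1) from Br⁻ and 1×(+0) from phen sum to -4; with overall charge -2, Co is +2.
Co²⁺: group 9, so d-count = 9 − 2 = 7.
High-spin: t2g^5 e_g^2, CFSE = -0.8Δ₀ = -6596 cm⁻¹.
Low-spin t2g^6 e_g^1 gives -1.8Δ₀ = -14841 cm⁻¹, but forming 1 extra pair costs 1P = 21800 cm⁻¹, so E(LS) = -14841 + 21800 = 6959 cm⁻¹.
E(LS) − E(HS) = 6959 − (-6596) = 13555 cm⁻¹.

13555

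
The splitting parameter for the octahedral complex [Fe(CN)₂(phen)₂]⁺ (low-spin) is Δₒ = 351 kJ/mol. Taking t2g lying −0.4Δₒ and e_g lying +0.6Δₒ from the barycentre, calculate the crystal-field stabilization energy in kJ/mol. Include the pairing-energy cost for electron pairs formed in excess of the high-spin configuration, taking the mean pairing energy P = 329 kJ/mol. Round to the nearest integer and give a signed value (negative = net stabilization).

-44

Ligand charges: 2×(-1) from CN⁻ and 2×(+0) from phen sum to -2; with overall charge +1, Fe is +3.
Fe³⁺: group 8, so d-count = 8 − 3 = 5.
Configuration: t2g^5 e_g^0.
Orbital CFSE = 5(-0.4) + 0(0.6) = -2.0Δₒ = -2.0 × 351 = -702 kJ/mol.
High-spin d⁵ would be t2g^3 e_g^2 with 0 pairs; low-spin has 2, so 2 excess pairs cost +2P = +658 kJ/mol.
Combining: -702 + 658 = -44 kJ/mol.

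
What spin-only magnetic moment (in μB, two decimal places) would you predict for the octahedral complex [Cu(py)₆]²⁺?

py is neutral, so the +2 overall charge sits on Cu: oxidation state +2.
Cu is in group 11, so Cu²⁺ is d⁹ (11 − 2 = 9).
Configuration: t2g^6 e_g^3 → 1 unpaired electron.
μ(spin-only) = √[1(1+2)] = √3 ≈ 1.73 μB.

1.73 μB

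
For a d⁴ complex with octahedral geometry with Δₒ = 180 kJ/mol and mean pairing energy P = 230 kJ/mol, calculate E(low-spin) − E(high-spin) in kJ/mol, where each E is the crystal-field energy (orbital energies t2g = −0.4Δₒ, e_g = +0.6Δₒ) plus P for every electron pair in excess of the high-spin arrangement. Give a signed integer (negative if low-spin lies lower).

50

In the high-spin limit (t2g^3 e_g^1) the orbital term is -0.6Δₒ = -108 kJ/mol, with no excess pairing.
For low-spin the configuration is t2g^4 e_g^0: orbital energy -1.6 × 180 = -288 kJ/mol, and 1 additional pair relative to high-spin adds 230 kJ/mol, giving -58 kJ/mol.
The difference is -58 − (-108) = 50 kJ/mol, so high-spin lies lower.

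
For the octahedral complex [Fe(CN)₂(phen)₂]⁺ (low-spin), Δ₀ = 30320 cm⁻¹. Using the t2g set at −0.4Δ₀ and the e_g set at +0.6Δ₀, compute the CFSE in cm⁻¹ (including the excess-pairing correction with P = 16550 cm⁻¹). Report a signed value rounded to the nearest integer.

Ligand charges: 2×(-1) from CN⁻ and 2×(+0) from phen sum to -2; with overall charge +1, Fe is +3.
Fe is in group 8, so Fe³⁺ is d⁵ (8 − 3 = 5).
The d⁵ electrons fill as t2g^5 e_g^0.
The orbital stabilization is -2.0Δ₀ = -2.0 × 30320 = -60640 cm⁻¹.
High-spin d⁵ would be t2g^3 e_g^2 with 0 pairs; low-spin has 2, so 2 excess pairs cost +2P = +33100 cm⁻¹.
Net CFSE = -60640 + 33100 = -27540 cm⁻¹.

-27540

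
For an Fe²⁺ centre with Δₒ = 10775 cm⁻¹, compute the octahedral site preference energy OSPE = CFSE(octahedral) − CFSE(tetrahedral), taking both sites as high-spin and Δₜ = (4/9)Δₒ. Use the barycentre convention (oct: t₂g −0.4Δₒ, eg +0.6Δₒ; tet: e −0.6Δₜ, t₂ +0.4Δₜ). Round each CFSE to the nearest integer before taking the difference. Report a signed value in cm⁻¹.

-1437

Fe is in group 8, so Fe²⁺ is d⁶ (8 − 2 = 6).
In an octahedral site d⁶ (HS) is t2g^4 e_g^2, giving CFSE(oct) = -0.4Δₒ = -4310 cm⁻¹.
In a tetrahedral site the filling is e^3 t2^3: CFSE(tet) = -0.6Δₜ = -0.6 × (4/9)(10775) = -2873 cm⁻¹.
OSPE = CFSE(oct) − CFSE(tet) = -4310 − (-2873) = -1437 cm⁻¹.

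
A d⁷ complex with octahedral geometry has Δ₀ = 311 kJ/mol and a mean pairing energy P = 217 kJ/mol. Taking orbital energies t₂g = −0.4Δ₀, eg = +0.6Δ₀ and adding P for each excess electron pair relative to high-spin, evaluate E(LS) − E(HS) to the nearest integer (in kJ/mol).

In the high-spin limit (t₂g⁵ eg²) the orbital term is -0.8Δ₀ = -249 kJ/mol, with no excess pairing.
Low-spin: t₂g⁶ eg¹, orbital CFSE = -1.8Δ₀ = -560 kJ/mol; plus 1 excess pair × P = +217 kJ/mol; total -343 kJ/mol.
E(LS) − E(HS) = -343 − (-249) = -94 kJ/mol.

-94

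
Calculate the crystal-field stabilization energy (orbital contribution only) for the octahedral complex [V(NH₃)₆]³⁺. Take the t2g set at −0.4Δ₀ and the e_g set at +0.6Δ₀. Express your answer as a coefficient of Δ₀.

NH₃ is neutral, so the +3 overall charge sits on V: oxidation state +3.
V sits in group 5; removing 3 electrons leaves V³⁺ with 5 − 3 = 2 d electrons.
Configuration: t2g^2 e_g^0.
CFSE = 2(-0.4Δ₀) + 0(0.6Δ₀) = -0.8Δ₀ + 0.0Δ₀ = -0.8Δ₀.

-0.8 Δ₀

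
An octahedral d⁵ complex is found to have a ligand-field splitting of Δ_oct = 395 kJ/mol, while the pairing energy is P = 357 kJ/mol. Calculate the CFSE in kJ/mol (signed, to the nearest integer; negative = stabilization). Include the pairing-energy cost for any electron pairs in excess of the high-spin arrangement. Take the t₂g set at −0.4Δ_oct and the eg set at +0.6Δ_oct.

-76

Δ_oct > P, so pairing is preferred: the ground state is low-spin.
Configuration: t₂g⁵ eg⁰.
Orbital CFSE = -2.0Δ_oct = -2.0 × 395 = -790 kJ/mol.
Excess pairs vs high-spin: 2 − 0 = 2; pairing cost = +714 kJ/mol.
Net CFSE = -790 + 714 = -76 kJ/mol.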